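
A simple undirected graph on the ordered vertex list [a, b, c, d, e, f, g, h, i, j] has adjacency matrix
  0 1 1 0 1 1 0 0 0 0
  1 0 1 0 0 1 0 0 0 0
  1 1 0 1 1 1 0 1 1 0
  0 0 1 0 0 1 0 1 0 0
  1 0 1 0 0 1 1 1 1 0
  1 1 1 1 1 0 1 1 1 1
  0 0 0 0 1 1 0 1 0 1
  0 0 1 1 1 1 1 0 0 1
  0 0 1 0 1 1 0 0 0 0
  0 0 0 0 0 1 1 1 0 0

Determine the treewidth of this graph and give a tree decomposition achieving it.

The largest bag has 4 vertices, giving width 3; this decomposition certifies tw(G) ≤ 3. On the other hand G contains the 4-clique {f, g, h, j}. A clique must lie in a single bag of any decomposition, so no decomposition can have width below 3. Combining the bounds, tw(G) = 3.

Treewidth 3.
One such decomposition:
Bags: B1 = {e, f, g, h}  B2 = {c, e, f, h}  B3 = {f, g, h, j}  B4 = {a, c, e, f}  B5 = {c, e, f, i}  B6 = {c, d, f, h}  B7 = {a, b, c, f}
Tree: B1–B2, B1–B3, B2–B4, B2–B5, B2–B6, B4–B7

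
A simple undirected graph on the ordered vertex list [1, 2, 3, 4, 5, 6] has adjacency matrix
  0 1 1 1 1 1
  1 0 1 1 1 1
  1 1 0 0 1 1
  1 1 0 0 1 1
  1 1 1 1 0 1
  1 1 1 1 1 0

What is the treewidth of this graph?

A width-4 tree decomposition is:
Bags: B1 = {1, 2, 4, 5, 6}  B2 = {1, 2, 3, 5, 6}
Tree: B1–B2
Every bag has size at most 5, so the width is 5 − 1 = 4 and tw(G) ≤ 4. For the lower bound, the 5 vertices {1, 2, 3, 5, 6} are pairwise adjacent, and any tree decomposition puts a clique entirely inside one bag — forcing width ≥ 4. Hence tw(G) = 4 exactly.

4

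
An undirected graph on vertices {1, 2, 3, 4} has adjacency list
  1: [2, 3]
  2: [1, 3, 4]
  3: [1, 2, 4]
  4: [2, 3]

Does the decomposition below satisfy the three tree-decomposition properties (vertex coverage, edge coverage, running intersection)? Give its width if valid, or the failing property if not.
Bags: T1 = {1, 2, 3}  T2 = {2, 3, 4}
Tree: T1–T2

Yes; width 2.

Every vertex of G appears in some bag (union = {1, 2, 3, 4}); every edge is covered by a bag; and for each vertex v the set of bags containing v is connected in the bag tree. The decomposition is therefore valid. The largest bag has 3 vertices, so the width is 2.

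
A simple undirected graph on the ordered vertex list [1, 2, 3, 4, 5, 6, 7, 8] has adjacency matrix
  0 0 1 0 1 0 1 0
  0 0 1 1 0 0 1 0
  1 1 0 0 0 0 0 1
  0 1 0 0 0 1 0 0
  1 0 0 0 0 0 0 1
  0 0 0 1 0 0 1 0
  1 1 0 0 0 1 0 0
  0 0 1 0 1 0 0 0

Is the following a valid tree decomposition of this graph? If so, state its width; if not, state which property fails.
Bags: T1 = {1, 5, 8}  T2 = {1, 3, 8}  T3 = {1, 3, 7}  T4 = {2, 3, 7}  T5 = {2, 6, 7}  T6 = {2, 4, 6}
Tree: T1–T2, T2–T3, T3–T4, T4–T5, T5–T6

Vertex coverage: the bags together contain {1, 2, 3, 4, 5, 6, 7, 8}, the full vertex set. Edge coverage: each edge of G has both endpoints in at least one bag. Running intersection: for every vertex, the bags containing it form a connected subtree. All three properties hold, so this is a valid tree decomposition of width max|bag| − 1 = 2, and hence tw(G) ≤ 2.

Yes; width 2.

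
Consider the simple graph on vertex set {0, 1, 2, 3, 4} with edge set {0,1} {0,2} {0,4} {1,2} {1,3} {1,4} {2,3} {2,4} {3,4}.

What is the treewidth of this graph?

3

A width-3 tree decomposition is:
Bags: B1 = {1, 2, 3, 4}  B2 = {0, 1, 2, 4}
Tree: B1–B2
The largest bag has 4 vertices, giving width 3; this decomposition certifies tw(G) ≤ 3. Conversely, {0, 1, 2, 4} is a clique of size 4, and the vertices of any clique must share a bag in every tree decomposition; so some bag has ≥ 4 vertices and tw(G) ≥ 3. Combining the bounds, tw(G) = 3.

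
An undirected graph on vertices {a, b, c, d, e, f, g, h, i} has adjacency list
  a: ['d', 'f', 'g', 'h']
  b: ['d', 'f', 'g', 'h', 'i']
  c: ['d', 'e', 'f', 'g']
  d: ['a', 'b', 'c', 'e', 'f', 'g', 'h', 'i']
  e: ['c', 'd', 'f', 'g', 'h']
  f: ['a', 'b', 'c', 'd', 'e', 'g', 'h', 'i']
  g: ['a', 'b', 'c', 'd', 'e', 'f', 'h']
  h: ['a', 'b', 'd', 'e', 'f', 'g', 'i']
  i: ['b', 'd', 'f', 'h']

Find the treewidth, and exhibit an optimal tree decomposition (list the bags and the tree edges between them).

Treewidth 4.
Bags: B1 = {d, e, f, g, h}  B2 = {c, d, e, f, g}  B3 = {a, d, f, g, h}  B4 = {b, d, f, g, h}  B5 = {b, d, f, h, i}
Tree: B1–B2, B1–B3, B1–B4, B4–B5

Each bag holds 5 vertices, so the decomposition has width 4, which upper-bounds the treewidth. For the lower bound, the 5 vertices {d, e, f, g, h} are pairwise adjacent, and any tree decomposition puts a clique entirely inside one bag — forcing width ≥ 4. The upper and lower bounds meet at 4, so that is the treewidth.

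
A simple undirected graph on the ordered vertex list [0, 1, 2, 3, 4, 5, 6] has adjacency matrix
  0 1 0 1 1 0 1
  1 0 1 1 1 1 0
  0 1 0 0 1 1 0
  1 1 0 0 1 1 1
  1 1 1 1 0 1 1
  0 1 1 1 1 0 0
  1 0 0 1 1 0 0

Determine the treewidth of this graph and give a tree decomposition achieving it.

Treewidth 3.
One optimal decomposition is:
Bags: B1 = {0, 1, 3, 4}  B2 = {0, 3, 4, 6}  B3 = {1, 3, 4, 5}  B4 = {1, 2, 4, 5}
Tree: B1–B2, B1–B3, B3–B4

The largest bag has 4 vertices, giving width 3; this decomposition certifies tw(G) ≤ 3. For the lower bound, the 4 vertices {1, 2, 4, 5} are pairwise adjacent, and any tree decomposition puts a clique entirely inside one bag — forcing width ≥ 3. Hence tw(G) = 3 exactly.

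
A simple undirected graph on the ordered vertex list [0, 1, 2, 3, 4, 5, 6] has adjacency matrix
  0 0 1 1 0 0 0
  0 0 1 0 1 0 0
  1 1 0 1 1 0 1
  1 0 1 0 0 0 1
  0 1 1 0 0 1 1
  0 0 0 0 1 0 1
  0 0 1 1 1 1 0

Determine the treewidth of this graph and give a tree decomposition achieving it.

Treewidth 2.
One optimal decomposition is:
Bags: B1 = {2, 4, 6}  B2 = {4, 5, 6}  B3 = {2, 3, 6}  B4 = {1, 2, 4}  B5 = {0, 2, 3}
Tree: B1–B2, B1–B3, B1–B4, B3–B5

The largest bag has 3 vertices, giving width 2; this decomposition certifies tw(G) ≤ 2. Conversely, {1, 2, 4} is a clique of size 3, and the vertices of any clique must share a bag in every tree decomposition; so some bag has ≥ 3 vertices and tw(G) ≥ 2. Hence tw(G) = 2 exactly.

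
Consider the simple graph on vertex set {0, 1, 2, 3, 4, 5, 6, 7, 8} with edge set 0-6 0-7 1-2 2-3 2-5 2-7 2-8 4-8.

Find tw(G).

1

A width-1 tree decomposition is:
Bags: B1 = {2, 7}  B2 = {2, 5}  B3 = {0, 7}  B4 = {1, 2}  B5 = {2, 8}  B6 = {0, 6}  B7 = {2, 3}  B8 = {4, 8}
Tree: B1–B2, B1–B3, B2–B4, B2–B5, B3–B6, B4–B7, B5–B8
Each bag holds 2 vertices, so the decomposition has width 1, which upper-bounds the treewidth. Since G has at least one edge (e.g. 2–7), it is not an edgeless graph, so tw(G) ≥ 1. Hence tw(G) = 1 exactly.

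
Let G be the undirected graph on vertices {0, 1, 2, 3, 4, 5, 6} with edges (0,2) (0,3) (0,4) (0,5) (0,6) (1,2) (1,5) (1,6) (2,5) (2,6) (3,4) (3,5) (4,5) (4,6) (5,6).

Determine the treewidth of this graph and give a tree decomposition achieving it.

Every bag has size at most 4, so the width is 4 − 1 = 3 and tw(G) ≤ 3. For the lower bound, the 4 vertices {0, 2, 5, 6} are pairwise adjacent, and any tree decomposition puts a clique entirely inside one bag — forcing width ≥ 3. Hence tw(G) = 3 exactly.

Treewidth 3.
Bags: B1 = {0, 4, 5, 6}  B2 = {0, 2, 5, 6}  B3 = {0, 3, 4, 5}  B4 = {1, 2, 5, 6}
Tree: B1–B2, B1–B3, B2–B4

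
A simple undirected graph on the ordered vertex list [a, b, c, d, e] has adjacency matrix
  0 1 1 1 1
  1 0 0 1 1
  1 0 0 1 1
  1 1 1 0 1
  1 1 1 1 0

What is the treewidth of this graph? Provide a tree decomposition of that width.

Each bag holds 4 vertices, so the decomposition has width 3, which upper-bounds the treewidth. For the lower bound, the 4 vertices {a, c, d, e} are pairwise adjacent, and any tree decomposition puts a clique entirely inside one bag — forcing width ≥ 3. Hence tw(G) = 3 exactly.

Treewidth 3.
One optimal decomposition is:
Bags: B1 = {a, b, d, e}  B2 = {a, c, d, e}
Tree: B1–B2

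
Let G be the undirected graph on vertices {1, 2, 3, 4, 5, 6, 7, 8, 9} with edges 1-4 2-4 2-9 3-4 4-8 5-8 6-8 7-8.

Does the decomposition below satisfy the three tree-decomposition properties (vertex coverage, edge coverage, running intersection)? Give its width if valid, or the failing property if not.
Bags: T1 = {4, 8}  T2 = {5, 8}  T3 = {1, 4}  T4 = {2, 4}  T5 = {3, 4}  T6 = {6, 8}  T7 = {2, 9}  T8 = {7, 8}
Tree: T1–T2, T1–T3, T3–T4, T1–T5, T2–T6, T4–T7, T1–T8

Every vertex of G appears in some bag (union = {1, 2, 3, 4, 5, 6, 7, 8, 9}); every edge is covered by a bag; and for each vertex v the set of bags containing v is connected in the bag tree. The decomposition is therefore valid. The largest bag has 2 vertices, so the width is 1.

Yes; width 1.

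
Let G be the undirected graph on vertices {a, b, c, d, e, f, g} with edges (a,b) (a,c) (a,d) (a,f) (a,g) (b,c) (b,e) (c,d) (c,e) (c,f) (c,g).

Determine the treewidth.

2

A width-2 tree decomposition is:
Bags: B1 = {a, c, d}  B2 = {a, b, c}  B3 = {a, c, f}  B4 = {b, c, e}  B5 = {a, c, g}
Tree: B1–B2, B1–B3, B2–B4, B3–B5
Every bag has size at most 3, so the width is 3 − 1 = 2 and tw(G) ≤ 2. For the lower bound, the 3 vertices {b, c, e} are pairwise adjacent, and any tree decomposition puts a clique entirely inside one bag — forcing width ≥ 2. The upper and lower bounds meet at 2, so that is the treewidth.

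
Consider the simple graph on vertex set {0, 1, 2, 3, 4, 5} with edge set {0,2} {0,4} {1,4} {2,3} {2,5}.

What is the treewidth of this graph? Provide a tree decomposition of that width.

Each bag holds 2 vertices, so the decomposition has width 1, which upper-bounds the treewidth. Any graph with an edge has treewidth ≥ 1, and G has the edge 2–0. Combining the bounds, tw(G) = 1.

Treewidth 1.
Bags: B1 = {0, 2}  B2 = {0, 4}  B3 = {2, 5}  B4 = {2, 3}  B5 = {1, 4}
Tree: B1–B2, B1–B3, B3–B4, B2–B5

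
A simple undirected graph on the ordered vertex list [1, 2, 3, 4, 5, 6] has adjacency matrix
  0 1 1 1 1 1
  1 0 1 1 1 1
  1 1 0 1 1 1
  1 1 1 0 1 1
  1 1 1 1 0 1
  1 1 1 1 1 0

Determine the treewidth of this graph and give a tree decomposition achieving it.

Treewidth 5.
Bags: B1 = {1, 2, 3, 4, 5, 6}
Tree: (single bag)

A single bag containing all 6 vertices is trivially a valid decomposition of width 5. Conversely, {1, 2, 3, 4, 5, 6} is a clique of size 6, and the vertices of any clique must share a bag in every tree decomposition; so some bag has ≥ 6 vertices and tw(G) ≥ 5. Therefore the treewidth is 5.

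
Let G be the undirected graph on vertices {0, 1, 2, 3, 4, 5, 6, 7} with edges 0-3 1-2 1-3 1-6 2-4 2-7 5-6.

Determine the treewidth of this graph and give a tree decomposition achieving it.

Treewidth 1.
Bags: B1 = {2, 7}  B2 = {1, 2}  B3 = {2, 4}  B4 = {1, 6}  B5 = {5, 6}  B6 = {1, 3}  B7 = {0, 3}
Tree: B1–B2, B1–B3, B2–B4, B4–B5, B2–B6, B6–B7

Every bag has size at most 2, so the width is 2 − 1 = 1 and tw(G) ≤ 1. G has an edge, so its treewidth is at least 1. Therefore the treewidth is 1.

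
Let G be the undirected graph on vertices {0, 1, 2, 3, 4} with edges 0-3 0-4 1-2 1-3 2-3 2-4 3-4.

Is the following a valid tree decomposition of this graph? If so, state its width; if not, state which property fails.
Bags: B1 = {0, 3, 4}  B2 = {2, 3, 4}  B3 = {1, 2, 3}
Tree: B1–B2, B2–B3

Checking the three conditions: (i) the bags cover all of {0, 1, 2, 3, 4}; (ii) for each edge, some bag contains both endpoints; (iii) the bags containing any fixed vertex form a subtree. All hold, so the decomposition is valid with width 3 − 1 = 2.

Yes; width 2.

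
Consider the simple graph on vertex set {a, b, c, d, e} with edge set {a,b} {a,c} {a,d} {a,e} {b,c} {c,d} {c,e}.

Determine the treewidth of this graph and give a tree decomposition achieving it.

Treewidth 2.
One such decomposition:
Bags: B1 = {a, b, c}  B2 = {a, c, e}  B3 = {a, c, d}
Tree: B1–B2, B1–B3

The largest bag has 3 vertices, giving width 2; this decomposition certifies tw(G) ≤ 2. On the other hand G contains the 3-clique {a, c, d}. A clique must lie in a single bag of any decomposition, so no decomposition can have width below 2. Therefore the treewidth is 2.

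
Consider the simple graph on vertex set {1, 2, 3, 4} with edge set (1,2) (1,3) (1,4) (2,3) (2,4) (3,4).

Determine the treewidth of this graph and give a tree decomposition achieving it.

Treewidth 3.
Bags: B1 = {1, 2, 3, 4}
Tree: (single bag)

With just one bag of size 4, the width is 4 − 1 = 3, so tw(G) ≤ 3. On the other hand G contains the 4-clique {1, 2, 3, 4}. A clique must lie in a single bag of any decomposition, so no decomposition can have width below 3. Therefore the treewidth is 3.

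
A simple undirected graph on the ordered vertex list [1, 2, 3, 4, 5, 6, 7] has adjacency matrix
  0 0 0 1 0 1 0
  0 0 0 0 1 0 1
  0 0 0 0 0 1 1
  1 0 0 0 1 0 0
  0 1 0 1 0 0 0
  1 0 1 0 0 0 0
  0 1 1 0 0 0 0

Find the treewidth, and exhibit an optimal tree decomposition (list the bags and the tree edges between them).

Treewidth 2.
Bags: B1 = {1, 4, 5}  B2 = {1, 5, 6}  B3 = {3, 5, 6}  B4 = {3, 5, 7}  B5 = {2, 5, 7}
Tree: B1–B2, B2–B3, B3–B4, B4–B5

Every bag has size at most 3, so the width is 3 − 1 = 2 and tw(G) ≤ 2. Since 5–4–1–6–3–7–2–5 is a cycle in G, G is not acyclic. Forests are exactly the graphs of treewidth ≤ 1, so tw(G) ≥ 2. The upper and lower bounds meet at 2, so that is the treewidth.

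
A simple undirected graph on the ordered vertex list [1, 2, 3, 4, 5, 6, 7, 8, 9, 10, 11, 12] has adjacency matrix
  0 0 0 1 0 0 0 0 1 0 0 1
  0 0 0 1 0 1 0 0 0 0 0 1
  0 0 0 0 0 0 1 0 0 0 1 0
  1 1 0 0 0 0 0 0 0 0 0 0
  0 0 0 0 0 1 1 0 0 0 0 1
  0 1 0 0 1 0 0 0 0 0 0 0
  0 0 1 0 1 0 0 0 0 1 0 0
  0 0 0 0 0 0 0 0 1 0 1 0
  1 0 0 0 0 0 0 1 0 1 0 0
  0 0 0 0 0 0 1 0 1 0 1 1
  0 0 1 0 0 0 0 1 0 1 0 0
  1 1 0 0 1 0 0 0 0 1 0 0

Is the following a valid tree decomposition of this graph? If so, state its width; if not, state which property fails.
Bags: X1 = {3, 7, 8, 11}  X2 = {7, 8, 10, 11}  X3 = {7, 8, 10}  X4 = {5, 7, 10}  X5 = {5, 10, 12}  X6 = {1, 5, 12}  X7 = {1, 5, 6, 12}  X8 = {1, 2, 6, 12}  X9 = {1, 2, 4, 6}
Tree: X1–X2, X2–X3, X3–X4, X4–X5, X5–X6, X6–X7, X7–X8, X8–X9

A tree decomposition must satisfy three properties: every vertex lies in some bag; for every edge, both endpoints lie together in some bag; and for every vertex, the bags containing it form a connected subtree. Here vertex 9 appears in no bag, so the decomposition is invalid.

No — vertex 9 appears in no bag.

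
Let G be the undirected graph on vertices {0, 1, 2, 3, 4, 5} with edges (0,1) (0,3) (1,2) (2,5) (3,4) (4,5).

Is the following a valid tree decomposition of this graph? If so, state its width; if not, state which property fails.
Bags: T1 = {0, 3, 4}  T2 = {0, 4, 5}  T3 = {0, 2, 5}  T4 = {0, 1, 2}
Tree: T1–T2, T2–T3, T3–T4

Checking the three conditions: (i) the bags cover all of {0, 1, 2, 3, 4, 5}; (ii) for each edge, some bag contains both endpoints; (iii) the bags containing any fixed vertex form a subtree. All hold, so the decomposition is valid with width 3 − 1 = 2.

Yes; width 2.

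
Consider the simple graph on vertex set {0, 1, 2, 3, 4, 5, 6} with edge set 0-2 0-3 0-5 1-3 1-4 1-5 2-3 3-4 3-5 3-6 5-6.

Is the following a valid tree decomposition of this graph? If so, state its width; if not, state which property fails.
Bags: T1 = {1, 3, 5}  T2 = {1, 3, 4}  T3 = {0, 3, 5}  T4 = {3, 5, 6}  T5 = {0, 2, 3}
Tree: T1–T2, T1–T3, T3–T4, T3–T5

Vertex coverage: the bags together contain {0, 1, 2, 3, 4, 5, 6}, the full vertex set. Edge coverage: each edge of G has both endpoints in at least one bag. Running intersection: for every vertex, the bags containing it form a connected subtree. All three properties hold, so this is a valid tree decomposition of width max|bag| − 1 = 2, and hence tw(G) ≤ 2.

Yes; width 2.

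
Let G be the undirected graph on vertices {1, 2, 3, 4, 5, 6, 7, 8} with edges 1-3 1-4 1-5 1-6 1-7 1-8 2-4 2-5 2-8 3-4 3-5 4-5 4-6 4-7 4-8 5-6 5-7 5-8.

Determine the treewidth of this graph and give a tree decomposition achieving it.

The largest bag has 4 vertices, giving width 3; this decomposition certifies tw(G) ≤ 3. For the lower bound, the 4 vertices {1, 4, 5, 8} are pairwise adjacent, and any tree decomposition puts a clique entirely inside one bag — forcing width ≥ 3. Therefore the treewidth is 3.

Treewidth 3.
One optimal decomposition is:
Bags: B1 = {2, 4, 5, 8}  B2 = {1, 4, 5, 8}  B3 = {1, 3, 4, 5}  B4 = {1, 4, 5, 6}  B5 = {1, 4, 5, 7}
Tree: B1–B2, B2–B3, B3–B4, B3–B5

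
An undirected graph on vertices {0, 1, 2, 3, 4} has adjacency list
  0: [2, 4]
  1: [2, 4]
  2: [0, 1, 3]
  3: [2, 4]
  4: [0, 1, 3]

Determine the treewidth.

2

A width-2 tree decomposition is:
Bags: B1 = {2, 3, 4}  B2 = {0, 2, 4}  B3 = {1, 2, 4}
Tree: B1–B2, B2–B3
Each bag holds 3 vertices, so the decomposition has width 2, which upper-bounds the treewidth. For the lower bound, G contains the cycle 3–4–0–2–3, so G is not a forest; only forests have treewidth ≤ 1, hence tw(G) ≥ 2. Hence tw(G) = 2 exactly.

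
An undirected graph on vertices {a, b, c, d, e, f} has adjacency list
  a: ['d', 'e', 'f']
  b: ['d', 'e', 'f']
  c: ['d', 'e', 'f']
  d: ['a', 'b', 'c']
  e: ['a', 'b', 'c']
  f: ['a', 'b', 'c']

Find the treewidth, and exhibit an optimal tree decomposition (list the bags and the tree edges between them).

The largest bag has 4 vertices, giving width 3; this decomposition certifies tw(G) ≤ 3. For the lower bound: the 4 vertex sets {a,d}, {b,f}, {e}, {c} are disjoint, each induces a connected subgraph, and every pair is joined by at least one edge of G. Contracting each set to a single vertex therefore yields K_{4} as a minor, and since treewidth is minor-monotone, tw(G) ≥ tw(K_{4}) = 3. Combining the bounds, tw(G) = 3.

Treewidth 3.
Bags: B1 = {a, d, e, f}  B2 = {b, d, e, f}  B3 = {c, d, e, f}
Tree: B1–B2, B2–B3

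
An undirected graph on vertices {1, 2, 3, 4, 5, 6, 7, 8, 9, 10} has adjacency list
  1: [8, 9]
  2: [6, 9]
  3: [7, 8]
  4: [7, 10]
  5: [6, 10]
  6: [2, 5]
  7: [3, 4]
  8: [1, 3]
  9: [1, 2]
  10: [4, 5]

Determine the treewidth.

A width-2 tree decomposition is:
Bags: B1 = {1, 2, 9}  B2 = {1, 2, 6}  B3 = {1, 5, 6}  B4 = {1, 5, 10}  B5 = {1, 4, 10}  B6 = {1, 4, 7}  B7 = {1, 3, 7}  B8 = {1, 3, 8}
Tree: B1–B2, B2–B3, B3–B4, B4–B5, B5–B6, B6–B7, B7–B8
The largest bag has 3 vertices, giving width 2; this decomposition certifies tw(G) ≤ 2. Since 1–9–2–6–5–10–4–7–3–8–1 is a cycle in G, G is not acyclic. Forests are exactly the graphs of treewidth ≤ 1, so tw(G) ≥ 2. Combining the bounds, tw(G) = 2.

2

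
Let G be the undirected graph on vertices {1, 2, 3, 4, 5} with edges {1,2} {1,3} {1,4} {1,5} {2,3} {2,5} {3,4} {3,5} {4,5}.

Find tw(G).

A width-3 tree decomposition is:
Bags: B1 = {1, 3, 4, 5}  B2 = {1, 2, 3, 5}
Tree: B1–B2
The largest bag has 4 vertices, giving width 3; this decomposition certifies tw(G) ≤ 3. For the lower bound, the 4 vertices {1, 2, 3, 5} are pairwise adjacent, and any tree decomposition puts a clique entirely inside one bag — forcing width ≥ 3. Hence tw(G) = 3 exactly.

3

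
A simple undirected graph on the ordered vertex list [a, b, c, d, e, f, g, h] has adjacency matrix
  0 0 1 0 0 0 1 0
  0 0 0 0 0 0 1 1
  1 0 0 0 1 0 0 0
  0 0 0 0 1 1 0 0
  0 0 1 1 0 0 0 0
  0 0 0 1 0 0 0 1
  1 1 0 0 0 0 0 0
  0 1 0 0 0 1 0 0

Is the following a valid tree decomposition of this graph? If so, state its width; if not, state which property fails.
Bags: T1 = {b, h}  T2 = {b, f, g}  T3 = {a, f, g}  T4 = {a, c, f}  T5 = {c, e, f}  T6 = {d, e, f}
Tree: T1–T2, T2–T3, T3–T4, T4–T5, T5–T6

No — edge (f,h) lies in no bag.

A tree decomposition must satisfy three properties: every vertex lies in some bag; for every edge, both endpoints lie together in some bag; and for every vertex, the bags containing it form a connected subtree. Here edge (f,h) lies in no bag, so the decomposition is invalid.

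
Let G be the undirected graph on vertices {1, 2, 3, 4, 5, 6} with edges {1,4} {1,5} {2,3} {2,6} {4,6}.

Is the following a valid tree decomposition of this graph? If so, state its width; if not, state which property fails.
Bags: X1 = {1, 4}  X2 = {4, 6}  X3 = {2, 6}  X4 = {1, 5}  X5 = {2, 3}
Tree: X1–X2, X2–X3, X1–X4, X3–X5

Every vertex of G appears in some bag (union = {1, 2, 3, 4, 5, 6}); every edge is covered by a bag; and for each vertex v the set of bags containing v is connected in the bag tree. The decomposition is therefore valid. The largest bag has 2 vertices, so the width is 1.

Yes; width 1.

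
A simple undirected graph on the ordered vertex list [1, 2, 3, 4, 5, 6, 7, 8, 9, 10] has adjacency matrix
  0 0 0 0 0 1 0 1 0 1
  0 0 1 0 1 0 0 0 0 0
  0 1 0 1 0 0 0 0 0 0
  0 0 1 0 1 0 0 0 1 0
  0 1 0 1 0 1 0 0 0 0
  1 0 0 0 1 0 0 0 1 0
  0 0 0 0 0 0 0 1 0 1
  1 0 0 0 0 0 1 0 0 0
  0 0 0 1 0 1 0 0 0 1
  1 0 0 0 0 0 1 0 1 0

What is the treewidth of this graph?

2

A width-2 tree decomposition is:
Bags: B1 = {2, 3, 4}  B2 = {2, 4, 5}  B3 = {4, 5, 9}  B4 = {5, 6, 9}  B5 = {6, 9, 10}  B6 = {1, 6, 10}  B7 = {1, 7, 10}  B8 = {1, 7, 8}
Tree: B1–B2, B2–B3, B3–B4, B4–B5, B5–B6, B6–B7, B7–B8
Each bag holds 3 vertices, so the decomposition has width 2, which upper-bounds the treewidth. For the lower bound, G contains the cycle 3–2–5–4–3, so G is not a forest; only forests have treewidth ≤ 1, hence tw(G) ≥ 2. The upper and lower bounds meet at 2, so that is the treewidth.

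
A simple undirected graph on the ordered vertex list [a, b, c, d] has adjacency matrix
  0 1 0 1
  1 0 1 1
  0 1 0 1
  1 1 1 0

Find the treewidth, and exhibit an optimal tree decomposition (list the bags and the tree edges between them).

Treewidth 2.
One optimal decomposition is:
Bags: B1 = {b, c, d}  B2 = {a, b, d}
Tree: B1–B2

Every bag has size at most 3, so the width is 3 − 1 = 2 and tw(G) ≤ 2. Conversely, {b, c, d} is a clique of size 3, and the vertices of any clique must share a bag in every tree decomposition; so some bag has ≥ 3 vertices and tw(G) ≥ 2. Combining the bounds, tw(G) = 2.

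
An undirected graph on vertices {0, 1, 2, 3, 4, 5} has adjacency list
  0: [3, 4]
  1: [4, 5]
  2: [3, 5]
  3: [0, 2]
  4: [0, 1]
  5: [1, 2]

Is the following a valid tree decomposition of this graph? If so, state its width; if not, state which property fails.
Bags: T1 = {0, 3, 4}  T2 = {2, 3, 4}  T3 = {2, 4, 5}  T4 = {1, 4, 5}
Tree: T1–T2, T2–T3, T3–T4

Checking the three conditions: (i) the bags cover all of {0, 1, 2, 3, 4, 5}; (ii) for each edge, some bag contains both endpoints; (iii) the bags containing any fixed vertex form a subtree. All hold, so the decomposition is valid with width 3 − 1 = 2.

Yes; width 2.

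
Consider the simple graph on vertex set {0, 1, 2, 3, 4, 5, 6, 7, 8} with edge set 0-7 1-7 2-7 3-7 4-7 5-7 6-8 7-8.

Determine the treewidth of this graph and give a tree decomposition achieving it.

The largest bag has 2 vertices, giving width 1; this decomposition certifies tw(G) ≤ 1. G has an edge, so its treewidth is at least 1. Hence tw(G) = 1 exactly.

Treewidth 1.
One such decomposition:
Bags: B1 = {4, 7}  B2 = {5, 7}  B3 = {7, 8}  B4 = {2, 7}  B5 = {0, 7}  B6 = {6, 8}  B7 = {1, 7}  B8 = {3, 7}
Tree: B1–B2, B1–B3, B1–B4, B4–B5, B3–B6, B2–B7, B3–B8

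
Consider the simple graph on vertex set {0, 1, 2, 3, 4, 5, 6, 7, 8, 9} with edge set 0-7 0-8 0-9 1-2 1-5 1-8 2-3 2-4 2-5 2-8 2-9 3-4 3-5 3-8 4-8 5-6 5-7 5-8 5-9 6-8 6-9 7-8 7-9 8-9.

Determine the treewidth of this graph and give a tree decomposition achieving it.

The largest bag has 4 vertices, giving width 3; this decomposition certifies tw(G) ≤ 3. Conversely, {0, 7, 8, 9} is a clique of size 4, and the vertices of any clique must share a bag in every tree decomposition; so some bag has ≥ 4 vertices and tw(G) ≥ 3. Therefore the treewidth is 3.

Treewidth 3.
One such decomposition:
Bags: B1 = {2, 5, 8, 9}  B2 = {5, 7, 8, 9}  B3 = {5, 6, 8, 9}  B4 = {2, 3, 5, 8}  B5 = {1, 2, 5, 8}  B6 = {0, 7, 8, 9}  B7 = {2, 3, 4, 8}
Tree: B1–B2, B1–B3, B1–B4, B4–B5, B2–B6, B4–B7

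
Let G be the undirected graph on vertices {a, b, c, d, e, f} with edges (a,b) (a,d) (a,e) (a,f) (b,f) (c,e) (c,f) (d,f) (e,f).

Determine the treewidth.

A width-2 tree decomposition is:
Bags: B1 = {a, e, f}  B2 = {a, d, f}  B3 = {c, e, f}  B4 = {a, b, f}
Tree: B1–B2, B1–B3, B2–B4
Every bag has size at most 3, so the width is 3 − 1 = 2 and tw(G) ≤ 2. Conversely, {c, e, f} is a clique of size 3, and the vertices of any clique must share a bag in every tree decomposition; so some bag has ≥ 3 vertices and tw(G) ≥ 2. The upper and lower bounds meet at 2, so that is the treewidth.

2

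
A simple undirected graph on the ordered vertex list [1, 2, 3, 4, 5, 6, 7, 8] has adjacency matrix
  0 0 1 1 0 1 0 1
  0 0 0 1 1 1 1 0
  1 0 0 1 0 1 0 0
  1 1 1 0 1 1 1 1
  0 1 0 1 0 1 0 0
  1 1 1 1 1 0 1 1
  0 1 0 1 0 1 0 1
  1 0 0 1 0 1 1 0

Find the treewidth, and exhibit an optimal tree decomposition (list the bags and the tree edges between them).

Each bag holds 4 vertices, so the decomposition has width 3, which upper-bounds the treewidth. For the lower bound, the 4 vertices {1, 4, 6, 8} are pairwise adjacent, and any tree decomposition puts a clique entirely inside one bag — forcing width ≥ 3. Hence tw(G) = 3 exactly.

Treewidth 3.
Bags: B1 = {4, 6, 7, 8}  B2 = {1, 4, 6, 8}  B3 = {2, 4, 6, 7}  B4 = {2, 4, 5, 6}  B5 = {1, 3, 4, 6}
Tree: B1–B2, B1–B3, B3–B4, B2–B5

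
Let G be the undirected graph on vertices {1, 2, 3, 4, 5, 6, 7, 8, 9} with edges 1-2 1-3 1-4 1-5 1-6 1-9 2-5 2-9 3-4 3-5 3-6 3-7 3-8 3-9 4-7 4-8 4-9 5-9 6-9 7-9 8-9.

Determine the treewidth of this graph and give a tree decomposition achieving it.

Treewidth 3.
One optimal decomposition is:
Bags: B1 = {1, 3, 5, 9}  B2 = {1, 2, 5, 9}  B3 = {1, 3, 4, 9}  B4 = {3, 4, 8, 9}  B5 = {1, 3, 6, 9}  B6 = {3, 4, 7, 9}
Tree: B1–B2, B1–B3, B3–B4, B1–B5, B3–B6

Each bag holds 4 vertices, so the decomposition has width 3, which upper-bounds the treewidth. For the lower bound, the 4 vertices {1, 2, 5, 9} are pairwise adjacent, and any tree decomposition puts a clique entirely inside one bag — forcing width ≥ 3. The upper and lower bounds meet at 3, so that is the treewidth.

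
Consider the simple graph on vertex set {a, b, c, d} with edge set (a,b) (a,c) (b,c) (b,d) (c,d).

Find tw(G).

A width-2 tree decomposition is:
Bags: B1 = {b, c, d}  B2 = {a, b, c}
Tree: B1–B2
The largest bag has 3 vertices, giving width 2; this decomposition certifies tw(G) ≤ 2. On the other hand G contains the 3-clique {b, c, d}. A clique must lie in a single bag of any decomposition, so no decomposition can have width below 2. Combining the bounds, tw(G) = 2.

2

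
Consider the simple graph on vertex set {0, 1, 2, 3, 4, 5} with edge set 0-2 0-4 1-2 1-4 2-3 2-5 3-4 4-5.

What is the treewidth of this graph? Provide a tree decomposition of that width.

Treewidth 2.
Bags: B1 = {2, 3, 4}  B2 = {1, 2, 4}  B3 = {0, 2, 4}  B4 = {2, 4, 5}
Tree: B1–B2, B2–B3, B3–B4

Every bag has size at most 3, so the width is 3 − 1 = 2 and tw(G) ≤ 2. The edges 3–4–1–2–3 form a cycle, so G is not a tree and its treewidth is at least 2. Hence tw(G) = 2 exactly.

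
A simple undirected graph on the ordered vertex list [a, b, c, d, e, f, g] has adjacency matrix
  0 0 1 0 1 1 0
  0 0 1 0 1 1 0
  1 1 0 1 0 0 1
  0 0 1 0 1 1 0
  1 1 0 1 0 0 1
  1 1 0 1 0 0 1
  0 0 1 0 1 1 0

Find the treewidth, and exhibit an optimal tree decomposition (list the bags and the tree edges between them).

Every bag has size at most 4, so the width is 4 − 1 = 3 and tw(G) ≤ 3. For the lower bound: the 4 vertex sets {b,f}, {c,d}, {e}, {a} are disjoint, each induces a connected subgraph, and every pair is joined by at least one edge of G. Contracting each set to a single vertex therefore yields K_{4} as a minor, and since treewidth is minor-monotone, tw(G) ≥ tw(K_{4}) = 3. Hence tw(G) = 3 exactly.

Treewidth 3.
One optimal decomposition is:
Bags: B1 = {b, c, e, f}  B2 = {c, d, e, f}  B3 = {a, c, e, f}  B4 = {c, e, f, g}
Tree: B1–B2, B2–B3, B3–B4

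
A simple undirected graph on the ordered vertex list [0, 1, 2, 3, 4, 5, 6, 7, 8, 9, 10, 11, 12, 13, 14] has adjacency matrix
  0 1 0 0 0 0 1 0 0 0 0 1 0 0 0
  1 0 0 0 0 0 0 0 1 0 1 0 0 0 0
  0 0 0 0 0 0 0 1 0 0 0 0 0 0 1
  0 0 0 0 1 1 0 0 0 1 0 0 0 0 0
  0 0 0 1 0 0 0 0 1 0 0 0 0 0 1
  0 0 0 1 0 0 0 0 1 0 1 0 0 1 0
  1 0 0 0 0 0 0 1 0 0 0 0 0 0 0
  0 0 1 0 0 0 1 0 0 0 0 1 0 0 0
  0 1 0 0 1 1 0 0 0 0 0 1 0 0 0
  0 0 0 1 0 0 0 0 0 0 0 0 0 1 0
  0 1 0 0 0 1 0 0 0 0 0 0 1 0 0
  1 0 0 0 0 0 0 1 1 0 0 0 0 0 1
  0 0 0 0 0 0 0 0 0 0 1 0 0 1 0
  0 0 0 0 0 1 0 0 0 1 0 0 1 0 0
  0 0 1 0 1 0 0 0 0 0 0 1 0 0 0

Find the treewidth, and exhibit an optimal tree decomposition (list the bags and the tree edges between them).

Treewidth 3.
One such decomposition:
Bags: B1 = {0, 2, 6, 7}  B2 = {0, 2, 7, 11}  B3 = {0, 2, 11, 14}  B4 = {0, 1, 11, 14}  B5 = {1, 8, 11, 14}  B6 = {1, 4, 8, 14}  B7 = {1, 4, 8, 10}  B8 = {4, 5, 8, 10}  B9 = {3, 4, 5, 10}  B10 = {3, 5, 10, 12}  B11 = {3, 5, 12, 13}  B12 = {3, 9, 12, 13}
Tree: B1–B2, B2–B3, B3–B4, B4–B5, B5–B6, B6–B7, B7–B8, B8–B9, B9–B10, B10–B11, B11–B12

The largest bag has 4 vertices, giving width 3; this decomposition certifies tw(G) ≤ 3. For the lower bound: the 4 vertex sets {2,6,7}, {0}, {11}, {1,4,8,14} are disjoint, each induces a connected subgraph, and every pair is joined by at least one edge of G. Contracting each set to a single vertex therefore yields K_{4} as a minor, and since treewidth is minor-monotone, tw(G) ≥ tw(K_{4}) = 3. Combining the bounds, tw(G) = 3.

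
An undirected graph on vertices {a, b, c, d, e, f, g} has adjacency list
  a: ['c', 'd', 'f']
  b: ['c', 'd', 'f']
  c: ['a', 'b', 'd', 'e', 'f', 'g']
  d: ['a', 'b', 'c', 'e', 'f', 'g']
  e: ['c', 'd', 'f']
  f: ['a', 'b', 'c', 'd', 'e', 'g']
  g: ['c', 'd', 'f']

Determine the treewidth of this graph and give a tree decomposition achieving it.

Treewidth 3.
One optimal decomposition is:
Bags: B1 = {c, d, f, g}  B2 = {a, c, d, f}  B3 = {c, d, e, f}  B4 = {b, c, d, f}
Tree: B1–B2, B2–B3, B3–B4

The largest bag has 4 vertices, giving width 3; this decomposition certifies tw(G) ≤ 3. Conversely, {c, d, f, g} is a clique of size 4, and the vertices of any clique must share a bag in every tree decomposition; so some bag has ≥ 4 vertices and tw(G) ≥ 3. The upper and lower bounds meet at 3, so that is the treewidth.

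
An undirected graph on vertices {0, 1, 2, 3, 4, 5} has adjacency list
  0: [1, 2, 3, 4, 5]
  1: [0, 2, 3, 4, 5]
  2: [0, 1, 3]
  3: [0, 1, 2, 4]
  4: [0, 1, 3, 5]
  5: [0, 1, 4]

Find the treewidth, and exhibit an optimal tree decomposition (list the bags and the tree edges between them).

The largest bag has 4 vertices, giving width 3; this decomposition certifies tw(G) ≤ 3. For the lower bound, the 4 vertices {0, 1, 2, 3} are pairwise adjacent, and any tree decomposition puts a clique entirely inside one bag — forcing width ≥ 3. Hence tw(G) = 3 exactly.

Treewidth 3.
Bags: B1 = {0, 1, 3, 4}  B2 = {0, 1, 4, 5}  B3 = {0, 1, 2, 3}
Tree: B1–B2, B1–B3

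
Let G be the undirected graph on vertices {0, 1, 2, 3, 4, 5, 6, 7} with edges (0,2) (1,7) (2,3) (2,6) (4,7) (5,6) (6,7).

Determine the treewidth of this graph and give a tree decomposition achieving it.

Treewidth 1.
Bags: B1 = {2, 6}  B2 = {6, 7}  B3 = {4, 7}  B4 = {5, 6}  B5 = {0, 2}  B6 = {2, 3}  B7 = {1, 7}
Tree: B1–B2, B2–B3, B1–B4, B1–B5, B1–B6, B3–B7

Every bag has size at most 2, so the width is 2 − 1 = 1 and tw(G) ≤ 1. Any graph with an edge has treewidth ≥ 1, and G has the edge 2–6. Therefore the treewidth is 1.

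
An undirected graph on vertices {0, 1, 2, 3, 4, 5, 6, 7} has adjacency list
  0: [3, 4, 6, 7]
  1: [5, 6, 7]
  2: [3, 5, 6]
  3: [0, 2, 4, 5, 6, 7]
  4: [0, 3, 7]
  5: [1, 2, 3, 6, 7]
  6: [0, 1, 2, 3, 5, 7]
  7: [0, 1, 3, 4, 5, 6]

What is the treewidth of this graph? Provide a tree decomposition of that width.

Each bag holds 4 vertices, so the decomposition has width 3, which upper-bounds the treewidth. On the other hand G contains the 4-clique {1, 5, 6, 7}. A clique must lie in a single bag of any decomposition, so no decomposition can have width below 3. Therefore the treewidth is 3.

Treewidth 3.
Bags: B1 = {0, 3, 6, 7}  B2 = {0, 3, 4, 7}  B3 = {3, 5, 6, 7}  B4 = {2, 3, 5, 6}  B5 = {1, 5, 6, 7}
Tree: B1–B2, B1–B3, B3–B4, B3–B5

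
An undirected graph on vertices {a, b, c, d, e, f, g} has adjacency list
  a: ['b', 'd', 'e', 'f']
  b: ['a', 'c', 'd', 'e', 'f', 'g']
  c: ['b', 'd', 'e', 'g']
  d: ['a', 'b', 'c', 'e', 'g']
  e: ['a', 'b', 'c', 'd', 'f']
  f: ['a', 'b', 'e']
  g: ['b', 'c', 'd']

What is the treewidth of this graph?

3

A width-3 tree decomposition is:
Bags: B1 = {b, c, d, e}  B2 = {b, c, d, g}  B3 = {a, b, d, e}  B4 = {a, b, e, f}
Tree: B1–B2, B1–B3, B3–B4
Every bag has size at most 4, so the width is 4 − 1 = 3 and tw(G) ≤ 3. Conversely, {b, c, d, g} is a clique of size 4, and the vertices of any clique must share a bag in every tree decomposition; so some bag has ≥ 4 vertices and tw(G) ≥ 3. Therefore the treewidth is 3.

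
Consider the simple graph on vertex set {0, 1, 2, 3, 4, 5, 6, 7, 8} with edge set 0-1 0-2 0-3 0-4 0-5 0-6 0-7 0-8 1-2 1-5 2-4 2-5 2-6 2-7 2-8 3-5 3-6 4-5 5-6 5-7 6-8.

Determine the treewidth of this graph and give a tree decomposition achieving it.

Treewidth 3.
Bags: B1 = {0, 2, 4, 5}  B2 = {0, 2, 5, 7}  B3 = {0, 1, 2, 5}  B4 = {0, 2, 5, 6}  B5 = {0, 2, 6, 8}  B6 = {0, 3, 5, 6}
Tree: B1–B2, B2–B3, B1–B4, B4–B5, B4–B6

Every bag has size at most 4, so the width is 4 − 1 = 3 and tw(G) ≤ 3. Conversely, {0, 2, 6, 8} is a clique of size 4, and the vertices of any clique must share a bag in every tree decomposition; so some bag has ≥ 4 vertices and tw(G) ≥ 3. Hence tw(G) = 3 exactly.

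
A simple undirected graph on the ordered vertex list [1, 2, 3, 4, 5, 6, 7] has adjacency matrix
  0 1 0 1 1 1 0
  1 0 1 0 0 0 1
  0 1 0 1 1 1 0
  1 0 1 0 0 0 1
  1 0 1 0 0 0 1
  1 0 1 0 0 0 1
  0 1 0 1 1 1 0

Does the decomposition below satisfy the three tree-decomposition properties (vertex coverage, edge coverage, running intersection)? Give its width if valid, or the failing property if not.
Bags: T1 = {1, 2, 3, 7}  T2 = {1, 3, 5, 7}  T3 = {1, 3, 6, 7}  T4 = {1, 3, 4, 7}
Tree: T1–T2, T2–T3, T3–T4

Every vertex of G appears in some bag (union = {1, 2, 3, 4, 5, 6, 7}); every edge is covered by a bag; and for each vertex v the set of bags containing v is connected in the bag tree. The decomposition is therefore valid. The largest bag has 4 vertices, so the width is 3.

Yes; width 3.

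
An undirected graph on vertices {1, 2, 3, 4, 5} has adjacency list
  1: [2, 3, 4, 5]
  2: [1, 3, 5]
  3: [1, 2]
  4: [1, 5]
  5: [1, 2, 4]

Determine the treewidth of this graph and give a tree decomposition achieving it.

Treewidth 2.
One such decomposition:
Bags: B1 = {1, 4, 5}  B2 = {1, 2, 5}  B3 = {1, 2, 3}
Tree: B1–B2, B2–B3

The largest bag has 3 vertices, giving width 2; this decomposition certifies tw(G) ≤ 2. For the lower bound, the 3 vertices {1, 2, 3} are pairwise adjacent, and any tree decomposition puts a clique entirely inside one bag — forcing width ≥ 2. Therefore the treewidth is 2.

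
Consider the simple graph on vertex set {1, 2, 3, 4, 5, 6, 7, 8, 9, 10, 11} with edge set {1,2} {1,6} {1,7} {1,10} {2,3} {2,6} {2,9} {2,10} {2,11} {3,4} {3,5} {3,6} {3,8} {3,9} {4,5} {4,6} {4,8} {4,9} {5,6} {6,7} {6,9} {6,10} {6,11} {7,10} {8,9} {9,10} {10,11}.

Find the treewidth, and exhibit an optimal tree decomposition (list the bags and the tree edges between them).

The largest bag has 4 vertices, giving width 3; this decomposition certifies tw(G) ≤ 3. For the lower bound, the 4 vertices {3, 4, 8, 9} are pairwise adjacent, and any tree decomposition puts a clique entirely inside one bag — forcing width ≥ 3. The upper and lower bounds meet at 3, so that is the treewidth.

Treewidth 3.
One such decomposition:
Bags: B1 = {1, 2, 6, 10}  B2 = {2, 6, 9, 10}  B3 = {2, 3, 6, 9}  B4 = {2, 6, 10, 11}  B5 = {3, 4, 6, 9}  B6 = {1, 6, 7, 10}  B7 = {3, 4, 8, 9}  B8 = {3, 4, 5, 6}
Tree: B1–B2, B2–B3, B2–B4, B3–B5, B1–B6, B5–B7, B5–B8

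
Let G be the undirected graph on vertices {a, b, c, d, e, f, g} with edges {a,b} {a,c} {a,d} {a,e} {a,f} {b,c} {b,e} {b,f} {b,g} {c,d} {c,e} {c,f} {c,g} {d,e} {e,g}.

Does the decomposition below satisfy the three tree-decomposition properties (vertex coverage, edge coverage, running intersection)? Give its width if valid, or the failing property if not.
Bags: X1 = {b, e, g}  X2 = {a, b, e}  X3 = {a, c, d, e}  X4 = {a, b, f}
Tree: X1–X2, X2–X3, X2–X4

A tree decomposition must satisfy three properties: every vertex lies in some bag; for every edge, both endpoints lie together in some bag; and for every vertex, the bags containing it form a connected subtree. Here edge (c,b) lies in no bag, so the decomposition is invalid.

No — edge (c,b) lies in no bag.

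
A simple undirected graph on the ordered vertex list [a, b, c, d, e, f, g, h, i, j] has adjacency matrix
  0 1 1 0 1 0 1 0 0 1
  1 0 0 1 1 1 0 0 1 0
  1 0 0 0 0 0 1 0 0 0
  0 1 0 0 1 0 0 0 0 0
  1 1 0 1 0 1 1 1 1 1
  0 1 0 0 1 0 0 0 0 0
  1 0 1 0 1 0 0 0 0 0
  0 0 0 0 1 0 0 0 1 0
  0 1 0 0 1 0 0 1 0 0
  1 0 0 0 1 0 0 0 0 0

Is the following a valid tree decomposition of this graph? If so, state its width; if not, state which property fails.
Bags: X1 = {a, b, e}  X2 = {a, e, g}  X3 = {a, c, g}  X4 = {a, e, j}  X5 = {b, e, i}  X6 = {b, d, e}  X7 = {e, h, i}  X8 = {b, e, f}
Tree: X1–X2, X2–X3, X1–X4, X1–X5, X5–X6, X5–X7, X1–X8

Yes; width 2.

Checking the three conditions: (i) the bags cover all of {a, b, c, d, e, f, g, h, i, j}; (ii) for each edge, some bag contains both endpoints; (iii) the bags containing any fixed vertex form a subtree. All hold, so the decomposition is valid with width 3 − 1 = 2.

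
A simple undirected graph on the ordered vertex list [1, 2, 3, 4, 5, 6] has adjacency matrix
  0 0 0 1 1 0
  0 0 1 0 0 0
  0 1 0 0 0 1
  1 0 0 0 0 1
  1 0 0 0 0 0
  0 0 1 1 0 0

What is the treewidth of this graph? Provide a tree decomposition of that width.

The largest bag has 2 vertices, giving width 1; this decomposition certifies tw(G) ≤ 1. Any graph with an edge has treewidth ≥ 1, and G has the edge 2–3. Therefore the treewidth is 1.

Treewidth 1.
One such decomposition:
Bags: B1 = {2, 3}  B2 = {3, 6}  B3 = {4, 6}  B4 = {1, 4}  B5 = {1, 5}
Tree: B1–B2, B2–B3, B3–B4, B4–B5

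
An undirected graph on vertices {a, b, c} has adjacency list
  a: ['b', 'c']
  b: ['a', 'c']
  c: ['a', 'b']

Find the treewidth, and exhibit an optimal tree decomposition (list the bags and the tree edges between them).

Treewidth 2.
Bags: B1 = {a, b, c}
Tree: (single bag)

With just one bag of size 3, the width is 3 − 1 = 2, so tw(G) ≤ 2. Conversely, {a, b, c} is a clique of size 3, and the vertices of any clique must share a bag in every tree decomposition; so some bag has ≥ 3 vertices and tw(G) ≥ 2. The upper and lower bounds meet at 2, so that is the treewidth.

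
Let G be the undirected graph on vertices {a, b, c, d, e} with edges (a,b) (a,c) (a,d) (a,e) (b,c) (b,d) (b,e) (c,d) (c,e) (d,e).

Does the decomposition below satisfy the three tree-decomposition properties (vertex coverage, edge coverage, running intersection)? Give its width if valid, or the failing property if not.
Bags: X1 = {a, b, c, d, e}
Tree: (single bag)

Checking the three conditions: (i) the bags cover all of {a, b, c, d, e}; (ii) for each edge, some bag contains both endpoints; (iii) the bags containing any fixed vertex form a subtree. All hold, so the decomposition is valid with width 5 − 1 = 4.

Yes; width 4.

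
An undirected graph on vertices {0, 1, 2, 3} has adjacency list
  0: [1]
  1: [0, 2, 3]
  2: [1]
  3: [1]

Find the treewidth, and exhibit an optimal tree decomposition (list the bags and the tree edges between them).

Each bag holds 2 vertices, so the decomposition has width 1, which upper-bounds the treewidth. G has an edge, so its treewidth is at least 1. Combining the bounds, tw(G) = 1.

Treewidth 1.
Bags: B1 = {0, 1}  B2 = {1, 3}  B3 = {1, 2}
Tree: B1–B2, B1–B3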